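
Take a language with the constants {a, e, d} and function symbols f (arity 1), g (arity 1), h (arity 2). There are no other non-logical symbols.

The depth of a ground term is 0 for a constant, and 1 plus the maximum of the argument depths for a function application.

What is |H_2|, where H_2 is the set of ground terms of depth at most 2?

If N_k denotes the number of depth-≤k ground terms, the 3 constants give N_0 = 3, and each function symbol of arity r contributes N_{k-1}^r new terms at level k: N_k = 3 + N_{k-1} + N_{k-1} + N_{k-1}^2.
N_0 = 3
N_1 = 3 + 3 + 3 + 3^2 = 18
N_2 = 3 + 18 + 18 + 18^2 = 363

363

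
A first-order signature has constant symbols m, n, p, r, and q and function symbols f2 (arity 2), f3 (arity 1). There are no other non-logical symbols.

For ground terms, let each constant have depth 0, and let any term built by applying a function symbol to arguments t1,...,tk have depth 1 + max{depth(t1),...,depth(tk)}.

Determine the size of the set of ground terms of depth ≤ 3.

If N_k denotes the number of depth-≤k ground terms, the 5 constants give N_0 = 5, and each function symbol of arity r contributes N_{k-1}^r new terms at level k: N_k = 5 + N_{k-1}^2 + N_{k-1}.
N_0 = 5
N_1 = 5 + 5^2 + 5 = 35
N_2 = 5 + 35^2 + 35 = 1265
N_3 = 5 + 1265^2 + 1265 = 1601495

1601495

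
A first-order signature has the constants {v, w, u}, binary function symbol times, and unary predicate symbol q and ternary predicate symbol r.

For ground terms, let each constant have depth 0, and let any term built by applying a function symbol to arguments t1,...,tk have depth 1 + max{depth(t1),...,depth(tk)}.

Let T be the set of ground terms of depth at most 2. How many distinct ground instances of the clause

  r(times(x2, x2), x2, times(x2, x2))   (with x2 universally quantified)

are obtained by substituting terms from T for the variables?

Ground terms of depth ≤ 2:
  Let N_k count ground terms of depth at most k. Each non-constant term of depth ≤ k is some function symbol applied to depth-≤(k−1) arguments, giving N_k = 3 + N_{k-1}^2.
  N_0 = 3
  N_1 = 3 + 3^2 = 12
  N_2 = 3 + 12^2 = 147
So there are 147 ground terms available for substitution.
There is 1 variable to instantiate (x2),  occurring in at least one literal, so different choices give different ground instances.
Number of ground instances = 147.

147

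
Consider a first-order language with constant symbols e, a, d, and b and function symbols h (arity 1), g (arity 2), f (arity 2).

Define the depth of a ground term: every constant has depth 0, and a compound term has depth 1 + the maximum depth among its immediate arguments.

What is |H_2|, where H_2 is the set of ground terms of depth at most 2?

3244

Count level by level. With function symbols h/1, g/2, f/2, the terms of depth ≤ k are the 4 constants together with each function applied to depth-≤(k−1) tuples, so N_k = 4 + N_{k-1} + N_{k-1}^2 + N_{k-1}^2.
N_0 = 4
N_1 = 4 + 4 + 4^2 + 4^2 = 40
N_2 = 4 + 40 + 40^2 + 40^2 = 3244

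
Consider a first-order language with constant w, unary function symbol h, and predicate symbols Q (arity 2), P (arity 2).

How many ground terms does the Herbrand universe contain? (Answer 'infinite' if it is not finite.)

infinite

The signature has at least one function symbol (h, arity 1) and at least one constant (w).
Iterating h gives infinitely many distinct ground terms: w, h(w), h(h(w)), ...
So the Herbrand universe is infinite.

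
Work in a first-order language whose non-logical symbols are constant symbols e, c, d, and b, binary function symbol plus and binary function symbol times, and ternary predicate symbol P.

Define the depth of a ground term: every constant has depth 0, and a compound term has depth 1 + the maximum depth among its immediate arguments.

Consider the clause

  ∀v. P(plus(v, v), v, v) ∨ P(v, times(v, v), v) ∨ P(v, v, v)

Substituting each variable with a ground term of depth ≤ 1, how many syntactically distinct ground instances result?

Ground terms of depth ≤ 1:
  Let N_k = |{terms of depth ≤ k}|. Then N_0 = 4 and N_k = 4 + N_{k-1}^2 + N_{k-1}^2 for k ≥ 1 (one summand per function symbol, arity giving the exponent).
  N_0 = 4
  N_1 = 4 + 4^2 + 4^2 = 36
So there are 36 ground terms available for substitution.
The variable v ranges independently over the available ground terms, and distinct assignments produce distinct instances.
Number of ground instances = 36.

36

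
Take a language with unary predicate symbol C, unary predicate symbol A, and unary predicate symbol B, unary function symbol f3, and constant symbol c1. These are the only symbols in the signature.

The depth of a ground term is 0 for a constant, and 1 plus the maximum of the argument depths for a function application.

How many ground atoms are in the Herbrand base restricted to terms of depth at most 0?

3

First count ground terms of depth ≤ 0.
If N_k denotes the number of depth-≤k ground terms, the 1 constant gives N_0 = 1, and each function symbol of arity r contributes N_{k-1}^r new terms at level k: N_k = 1 + N_{k-1}.
N_0 = 1
So |H| = 1.
Ground atoms are formed by filling each argument slot of a predicate with a term from H, so an r-ary predicate gives |H|^r atoms:
  C: 1;  A: 1;  B: 1
Total ground atoms: 1 + 1 + 1 = 3.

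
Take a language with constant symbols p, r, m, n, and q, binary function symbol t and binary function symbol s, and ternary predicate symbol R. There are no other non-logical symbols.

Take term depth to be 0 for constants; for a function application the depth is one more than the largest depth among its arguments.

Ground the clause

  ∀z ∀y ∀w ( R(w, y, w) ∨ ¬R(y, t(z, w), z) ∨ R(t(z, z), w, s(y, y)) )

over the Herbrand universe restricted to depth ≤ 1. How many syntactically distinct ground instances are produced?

166375

Ground terms of depth ≤ 1:
  If N_k denotes the number of depth-≤k ground terms, the 5 constants give N_0 = 5, and each function symbol of arity r contributes N_{k-1}^r new terms at level k: N_k = 5 + N_{k-1}^2 + N_{k-1}^2.
  N_0 = 5
  N_1 = 5 + 5^2 + 5^2 = 55
So there are 55 ground terms available for substitution.
Each of z, y, w ranges independently over the available ground terms, and distinct assignments produce distinct instances.
Number of ground instances = 55^3 = 166375.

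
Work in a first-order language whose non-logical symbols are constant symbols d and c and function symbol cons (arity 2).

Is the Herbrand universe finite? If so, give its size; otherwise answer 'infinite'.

The signature has at least one function symbol (cons, arity 2) and at least one constant (d).
Iterating cons gives infinitely many distinct ground terms: d, cons(d, d), cons(cons(d, d), cons(d, d)), ...
So the Herbrand universe is infinite.

infinite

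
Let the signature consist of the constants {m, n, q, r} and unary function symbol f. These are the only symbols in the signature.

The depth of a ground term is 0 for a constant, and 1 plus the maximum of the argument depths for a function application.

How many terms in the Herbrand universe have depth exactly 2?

4

Write N_k for the number of ground terms of depth ≤ k. A term of depth ≤ k is either a constant or a function symbol applied to arguments of depth ≤ k−1, so N_k = 4 + N_{k-1}.
N_0 = 4
N_1 = 4 + 4 = 8
N_2 = 4 + 8 = 12
Terms of depth exactly 2: N_2 − N_1 = 12 − 8 = 4.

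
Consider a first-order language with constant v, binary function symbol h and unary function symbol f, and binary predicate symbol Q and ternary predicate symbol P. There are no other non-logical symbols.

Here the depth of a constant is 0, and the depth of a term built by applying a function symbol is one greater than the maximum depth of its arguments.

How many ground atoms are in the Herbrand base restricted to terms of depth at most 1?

First count ground terms of depth ≤ 1.
Let N_k = |{terms of depth ≤ k}|. Then N_0 = 1 and N_k = 1 + N_{k-1}^2 + N_{k-1} for k ≥ 1 (one summand per function symbol, arity giving the exponent).
N_0 = 1
N_1 = 1 + 1^2 + 1 = 3
Explicitly: v, h(v, v), f(v).
So |H| = 3.
For each predicate symbol, the number of ground atoms is |H| raised to its arity; summing:
  Q: 3^2 = 9;  P: 3^3 = 27
Total ground atoms: 9 + 27 = 36.

36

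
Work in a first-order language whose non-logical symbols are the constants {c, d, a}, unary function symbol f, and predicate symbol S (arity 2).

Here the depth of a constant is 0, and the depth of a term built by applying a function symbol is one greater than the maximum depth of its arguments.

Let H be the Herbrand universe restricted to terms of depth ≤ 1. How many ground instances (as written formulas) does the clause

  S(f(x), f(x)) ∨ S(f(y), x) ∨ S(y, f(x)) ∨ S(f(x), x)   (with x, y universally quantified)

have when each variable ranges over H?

36

Ground terms of depth ≤ 1:
  Count level by level. With function symbols f/1, the terms of depth ≤ k are the 3 constants together with each function applied to depth-≤(k−1) tuples, so N_k = 3 + N_{k-1}.
  N_0 = 3
  N_1 = 3 + 3 = 6
So there are 6 ground terms available for substitution.
The clause has 2 distinct variables (x, y), each appearing in the body. In the free term algebra distinct substitutions yield syntactically distinct ground instances.
Number of ground instances = 6^2 = 36.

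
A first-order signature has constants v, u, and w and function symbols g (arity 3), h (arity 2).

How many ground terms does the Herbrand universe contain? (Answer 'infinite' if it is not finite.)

infinite

The signature has at least one function symbol (g, arity 3) and at least one constant (v).
Iterating g gives infinitely many distinct ground terms: v, g(v, v, v), g(g(v, v, v), g(v, v, v), g(v, v, v)), ...
So the Herbrand universe is infinite.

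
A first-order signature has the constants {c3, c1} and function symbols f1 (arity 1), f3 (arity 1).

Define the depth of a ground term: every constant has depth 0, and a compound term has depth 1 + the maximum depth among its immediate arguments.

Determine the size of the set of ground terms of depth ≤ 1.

6

Count level by level. With function symbols f1/1, f3/1, the terms of depth ≤ k are the 2 constants together with each function applied to depth-≤(k−1) tuples, so N_k = 2 + N_{k-1} + N_{k-1}.
N_0 = 2
N_1 = 2 + 2 + 2 = 6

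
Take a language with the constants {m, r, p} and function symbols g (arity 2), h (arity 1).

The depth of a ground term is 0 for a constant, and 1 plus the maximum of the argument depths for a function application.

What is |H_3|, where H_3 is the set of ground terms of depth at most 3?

59295

Count level by level. With function symbols g/2, h/1, the terms of depth ≤ k are the 3 constants together with each function applied to depth-≤(k−1) tuples, so N_k = 3 + N_{k-1}^2 + N_{k-1}.
N_0 = 3
N_1 = 3 + 3^2 + 3 = 15
N_2 = 3 + 15^2 + 15 = 243
N_3 = 3 + 243^2 + 243 = 59295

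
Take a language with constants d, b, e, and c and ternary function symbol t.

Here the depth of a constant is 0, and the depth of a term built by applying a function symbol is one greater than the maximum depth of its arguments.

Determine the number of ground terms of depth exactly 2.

Let N_k = |{terms of depth ≤ k}|. Then N_0 = 4 and N_k = 4 + N_{k-1}^3 for k ≥ 1 (one summand per function symbol, arity giving the exponent).
N_0 = 4
N_1 = 4 + 4^3 = 68
N_2 = 4 + 68^3 = 314436
Terms of depth exactly 2: N_2 − N_1 = 314436 − 68 = 314368.

314368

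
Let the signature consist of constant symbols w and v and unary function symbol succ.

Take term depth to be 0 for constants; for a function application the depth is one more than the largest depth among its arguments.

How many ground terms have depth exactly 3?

Let N_k count ground terms of depth at most k. Each non-constant term of depth ≤ k is some function symbol applied to depth-≤(k−1) arguments, giving N_k = 2 + N_{k-1}.
N_0 = 2
N_1 = 2 + 2 = 4
N_2 = 2 + 4 = 6
N_3 = 2 + 6 = 8
Terms of depth exactly 3: N_3 − N_2 = 8 − 6 = 2.

2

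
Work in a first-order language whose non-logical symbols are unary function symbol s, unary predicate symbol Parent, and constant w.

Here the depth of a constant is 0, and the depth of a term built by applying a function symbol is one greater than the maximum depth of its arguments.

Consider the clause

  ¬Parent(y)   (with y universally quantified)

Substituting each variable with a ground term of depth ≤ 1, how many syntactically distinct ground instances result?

Ground terms of depth ≤ 1:
  Let N_k count ground terms of depth at most k. Each non-constant term of depth ≤ k is some function symbol applied to depth-≤(k−1) arguments, giving N_k = 1 + N_{k-1}.
  N_0 = 1
  N_1 = 1 + 1 = 2
  Explicitly: w, s(w).
So there are 2 ground terms available for substitution.
There is 1 variable to instantiate (y),  occurring in at least one literal, so different choices give different ground instances.
Number of ground instances = 2.

2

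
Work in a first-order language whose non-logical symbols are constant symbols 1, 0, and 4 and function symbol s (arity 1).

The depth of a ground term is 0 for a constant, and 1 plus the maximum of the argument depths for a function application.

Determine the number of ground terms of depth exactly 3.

Let N_k count ground terms of depth at most k. Each non-constant term of depth ≤ k is some function symbol applied to depth-≤(k−1) arguments, giving N_k = 3 + N_{k-1}.
N_0 = 3
N_1 = 3 + 3 = 6
N_2 = 3 + 6 = 9
N_3 = 3 + 9 = 12
Terms of depth exactly 3: N_3 − N_2 = 12 − 9 = 3.

3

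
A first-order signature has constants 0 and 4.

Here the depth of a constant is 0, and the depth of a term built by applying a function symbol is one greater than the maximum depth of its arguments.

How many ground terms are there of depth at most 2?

With no function symbols every ground term is a constant, so there are exactly 2 ground terms at every depth bound.
N_0 = 2
N_1 = 2
N_2 = 2

2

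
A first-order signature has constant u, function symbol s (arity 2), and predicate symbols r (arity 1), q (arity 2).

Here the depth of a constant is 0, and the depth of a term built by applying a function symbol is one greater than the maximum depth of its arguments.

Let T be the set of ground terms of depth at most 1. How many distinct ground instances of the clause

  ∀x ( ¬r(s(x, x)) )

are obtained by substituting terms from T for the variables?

Ground terms of depth ≤ 1:
  Count level by level. With function symbols s/2, the terms of depth ≤ k are the 1 constant together with each function applied to depth-≤(k−1) tuples, so N_k = 1 + N_{k-1}^2.
  N_0 = 1
  N_1 = 1 + 1^2 = 2
So there are 2 ground terms available for substitution.
The body mentions the single quantified variable x; since ground terms form a free algebra, no two substitutions collapse to the same formula.
Number of ground instances = 2.

2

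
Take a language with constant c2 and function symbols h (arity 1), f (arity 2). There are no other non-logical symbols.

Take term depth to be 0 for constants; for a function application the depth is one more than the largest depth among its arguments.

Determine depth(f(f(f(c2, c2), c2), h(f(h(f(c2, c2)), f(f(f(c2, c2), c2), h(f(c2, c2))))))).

depth(f(c2, c2)) = 1 + max(0, 0) = 1
depth(f(f(c2, c2), c2)) = 1 + max(1, 0) = 2
depth(h(f(c2, c2))) = 1 + depth(f(c2, c2)) = 1 + 1 = 2
depth(f(f(f(c2, c2), c2), h(f(c2, c2)))) = 1 + max(2, 2) = 3
depth(f(h(f(c2, c2)), f(f(f(c2, c2), c2), h(f(c2, c2))))) = 1 + max(2, 3) = 4
depth(h(f(h(f(c2, c2)), f(f(f(c2, c2), c2), h(f(c2, c2)))))) = 1 + depth(f(h(f(c2, c2)), f(f(f(c2, c2), c2), h(f(c2, c2))))) = 1 + 4 = 5
depth(f(f(f(c2, c2), c2), h(f(h(f(c2, c2)), f(f(f(c2, c2), c2), h(f(c2, c2))))))) = 1 + max(2, 5) = 6

6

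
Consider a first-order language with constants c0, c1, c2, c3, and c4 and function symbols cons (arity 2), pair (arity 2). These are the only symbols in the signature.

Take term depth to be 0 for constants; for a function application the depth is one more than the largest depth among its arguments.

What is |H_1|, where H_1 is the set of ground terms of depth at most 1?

55

Let N_k count ground terms of depth at most k. Each non-constant term of depth ≤ k is some function symbol applied to depth-≤(k−1) arguments, giving N_k = 5 + N_{k-1}^2 + N_{k-1}^2.
N_0 = 5
N_1 = 5 + 5^2 + 5^2 = 55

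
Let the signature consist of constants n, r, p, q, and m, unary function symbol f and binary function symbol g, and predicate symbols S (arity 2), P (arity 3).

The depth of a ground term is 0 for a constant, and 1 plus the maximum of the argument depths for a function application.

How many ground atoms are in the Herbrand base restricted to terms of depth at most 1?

44100

First count ground terms of depth ≤ 1.
If N_k denotes the number of depth-≤k ground terms, the 5 constants give N_0 = 5, and each function symbol of arity r contributes N_{k-1}^r new terms at level k: N_k = 5 + N_{k-1} + N_{k-1}^2.
N_0 = 5
N_1 = 5 + 5 + 5^2 = 35
So |H| = 35.
A ground atom is a predicate applied to a tuple of terms from H, so the count is the sum over predicates of |H|^arity:
  S: 35^2 = 1225;  P: 35^3 = 42875
Total ground atoms: 1225 + 42875 = 44100.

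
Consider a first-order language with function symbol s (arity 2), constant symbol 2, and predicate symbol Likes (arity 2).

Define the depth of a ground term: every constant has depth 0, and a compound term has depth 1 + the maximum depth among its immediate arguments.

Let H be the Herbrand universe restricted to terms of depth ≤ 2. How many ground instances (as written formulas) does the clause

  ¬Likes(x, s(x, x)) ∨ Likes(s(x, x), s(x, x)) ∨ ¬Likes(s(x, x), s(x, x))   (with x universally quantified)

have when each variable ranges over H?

Ground terms of depth ≤ 2:
  Let N_k = |{terms of depth ≤ k}|. Then N_0 = 1 and N_k = 1 + N_{k-1}^2 for k ≥ 1 (one summand per function symbol, arity giving the exponent).
  N_0 = 1
  N_1 = 1 + 1^2 = 2
  N_2 = 1 + 2^2 = 5
  Explicitly: 2, s(2, 2), s(2, s(2, 2)), s(s(2, 2), 2), s(s(2, 2), s(2, 2)).
So there are 5 ground terms available for substitution.
The variable x ranges independently over the available ground terms, and distinct assignments produce distinct instances.
Number of ground instances = 5.

5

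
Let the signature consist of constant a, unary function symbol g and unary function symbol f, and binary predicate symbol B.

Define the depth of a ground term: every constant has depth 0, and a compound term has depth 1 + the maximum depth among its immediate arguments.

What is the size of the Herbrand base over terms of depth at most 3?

225

First count ground terms of depth ≤ 3.
Let N_k count ground terms of depth at most k. Each non-constant term of depth ≤ k is some function symbol applied to depth-≤(k−1) arguments, giving N_k = 1 + N_{k-1} + N_{k-1}.
N_0 = 1
N_1 = 1 + 1 + 1 = 3
N_2 = 1 + 3 + 3 = 7
N_3 = 1 + 7 + 7 = 15
So |H| = 15.
Each predicate of arity r yields |H|^r ground atoms (one per choice of an r-tuple from H):
  B: 15^2 = 225
Total ground atoms: 225.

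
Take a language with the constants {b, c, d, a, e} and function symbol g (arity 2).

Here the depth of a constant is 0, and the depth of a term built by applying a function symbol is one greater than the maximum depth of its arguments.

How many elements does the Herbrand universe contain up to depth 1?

30

Count level by level. With function symbols g/2, the terms of depth ≤ k are the 5 constants together with each function applied to depth-≤(k−1) tuples, so N_k = 5 + N_{k-1}^2.
N_0 = 5
N_1 = 5 + 5^2 = 30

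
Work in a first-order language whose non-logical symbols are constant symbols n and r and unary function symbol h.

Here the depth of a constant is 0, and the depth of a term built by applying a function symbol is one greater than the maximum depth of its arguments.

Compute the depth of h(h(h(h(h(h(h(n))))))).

depth(h(n)) = 1 + depth(n) = 1 + 0 = 1
depth(h(h(n))) = 1 + depth(h(n)) = 1 + 1 = 2
depth(h(h(h(n)))) = 1 + depth(h(h(n))) = 1 + 2 = 3
depth(h(h(h(h(n))))) = 1 + depth(h(h(h(n)))) = 1 + 3 = 4
depth(h(h(h(h(h(n)))))) = 1 + depth(h(h(h(h(n))))) = 1 + 4 = 5
depth(h(h(h(h(h(h(n))))))) = 1 + depth(h(h(h(h(h(n)))))) = 1 + 5 = 6
depth(h(h(h(h(h(h(h(n)))))))) = 1 + depth(h(h(h(h(h(h(n))))))) = 1 + 6 = 7

7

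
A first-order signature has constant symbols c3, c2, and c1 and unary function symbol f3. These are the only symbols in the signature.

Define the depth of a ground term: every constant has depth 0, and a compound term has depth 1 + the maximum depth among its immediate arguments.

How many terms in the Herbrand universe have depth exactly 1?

Write N_k for the number of ground terms of depth ≤ k. A term of depth ≤ k is either a constant or a function symbol applied to arguments of depth ≤ k−1, so N_k = 3 + N_{k-1}.
N_0 = 3
N_1 = 3 + 3 = 6
Terms of depth exactly 1: N_1 − N_0 = 6 − 3 = 3.

3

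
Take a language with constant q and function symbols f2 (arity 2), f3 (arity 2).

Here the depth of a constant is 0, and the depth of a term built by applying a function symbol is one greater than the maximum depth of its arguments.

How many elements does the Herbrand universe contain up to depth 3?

723

Count level by level. With function symbols f2/2, f3/2, the terms of depth ≤ k are the 1 constant together with each function applied to depth-≤(k−1) tuples, so N_k = 1 + N_{k-1}^2 + N_{k-1}^2.
N_0 = 1
N_1 = 1 + 1^2 + 1^2 = 3
N_2 = 1 + 3^2 + 3^2 = 19
N_3 = 1 + 19^2 + 19^2 = 723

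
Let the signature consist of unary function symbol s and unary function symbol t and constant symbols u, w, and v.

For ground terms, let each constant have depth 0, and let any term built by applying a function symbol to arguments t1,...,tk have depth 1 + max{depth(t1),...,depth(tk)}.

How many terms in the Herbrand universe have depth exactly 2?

Count level by level. With function symbols s/1, t/1, the terms of depth ≤ k are the 3 constants together with each function applied to depth-≤(k−1) tuples, so N_k = 3 + N_{k-1} + N_{k-1}.
N_0 = 3
N_1 = 3 + 3 + 3 = 9
N_2 = 3 + 9 + 9 = 21
Terms of depth exactly 2: N_2 − N_1 = 21 − 9 = 12.

12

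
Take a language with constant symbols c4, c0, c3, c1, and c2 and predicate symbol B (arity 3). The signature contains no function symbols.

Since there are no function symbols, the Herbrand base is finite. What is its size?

With no function symbols, the Herbrand universe is just the 5 constants.
Ground atoms per predicate: B: 5^3 = 125.
Herbrand base size = 125 = 125.

125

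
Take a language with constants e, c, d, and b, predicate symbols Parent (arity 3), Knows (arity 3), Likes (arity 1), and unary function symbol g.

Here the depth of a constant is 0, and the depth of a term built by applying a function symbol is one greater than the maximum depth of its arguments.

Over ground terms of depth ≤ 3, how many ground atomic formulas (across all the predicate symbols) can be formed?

8208

First count ground terms of depth ≤ 3.
Write N_k for the number of ground terms of depth ≤ k. A term of depth ≤ k is either a constant or a function symbol applied to arguments of depth ≤ k−1, so N_k = 4 + N_{k-1}.
N_0 = 4
N_1 = 4 + 4 = 8
N_2 = 4 + 8 = 12
N_3 = 4 + 12 = 16
So |H| = 16.
Each predicate of arity r yields |H|^r ground atoms (one per choice of an r-tuple from H):
  Parent: 16^3 = 4096;  Knows: 16^3 = 4096;  Likes: 16
Total ground atoms: 4096 + 4096 + 16 = 8208.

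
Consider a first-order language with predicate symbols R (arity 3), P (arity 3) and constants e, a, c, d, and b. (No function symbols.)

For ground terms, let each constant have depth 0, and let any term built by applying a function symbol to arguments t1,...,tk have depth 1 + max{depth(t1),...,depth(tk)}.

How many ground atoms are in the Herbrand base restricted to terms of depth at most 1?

250

First count ground terms of depth ≤ 1.
With no function symbols every ground term is a constant, so there are exactly 5 ground terms at every depth bound.
N_0 = 5
N_1 = 5
Explicitly: e, a, c, d, b.
So |H| = 5.
A ground atom is a predicate applied to a tuple of terms from H, so the count is the sum over predicates of |H|^arity:
  R: 5^3 = 125;  P: 5^3 = 125
Total ground atoms: 125 + 125 = 250.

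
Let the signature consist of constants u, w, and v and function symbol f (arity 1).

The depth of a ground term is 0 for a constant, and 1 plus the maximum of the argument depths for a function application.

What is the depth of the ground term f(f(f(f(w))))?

depth(f(w)) = 1 + depth(w) = 1 + 0 = 1
depth(f(f(w))) = 1 + depth(f(w)) = 1 + 1 = 2
depth(f(f(f(w)))) = 1 + depth(f(f(w))) = 1 + 2 = 3
depth(f(f(f(f(w))))) = 1 + depth(f(f(f(w)))) = 1 + 3 = 4

4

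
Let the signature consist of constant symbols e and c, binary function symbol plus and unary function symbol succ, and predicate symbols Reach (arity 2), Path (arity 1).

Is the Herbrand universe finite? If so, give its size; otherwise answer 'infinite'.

infinite

The signature has at least one function symbol (plus, arity 2) and at least one constant (e).
Iterating plus gives infinitely many distinct ground terms: e, plus(e, e), plus(plus(e, e), plus(e, e)), ...
So the Herbrand universe is infinite.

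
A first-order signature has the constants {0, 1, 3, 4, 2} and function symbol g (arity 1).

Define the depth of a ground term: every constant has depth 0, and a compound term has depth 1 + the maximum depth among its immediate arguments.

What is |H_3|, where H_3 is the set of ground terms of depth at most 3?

If N_k denotes the number of depth-≤k ground terms, the 5 constants give N_0 = 5, and each function symbol of arity r contributes N_{k-1}^r new terms at level k: N_k = 5 + N_{k-1}.
N_0 = 5
N_1 = 5 + 5 = 10
N_2 = 5 + 10 = 15
N_3 = 5 + 15 = 20

20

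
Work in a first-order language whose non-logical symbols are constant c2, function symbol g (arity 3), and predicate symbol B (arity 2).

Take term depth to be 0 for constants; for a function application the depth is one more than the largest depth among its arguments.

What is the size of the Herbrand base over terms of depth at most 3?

532900

First count ground terms of depth ≤ 3.
If N_k denotes the number of depth-≤k ground terms, the 1 constant gives N_0 = 1, and each function symbol of arity r contributes N_{k-1}^r new terms at level k: N_k = 1 + N_{k-1}^3.
N_0 = 1
N_1 = 1 + 1^3 = 2
N_2 = 1 + 2^3 = 9
N_3 = 1 + 9^3 = 730
So |H| = 730.
Ground atoms are formed by filling each argument slot of a predicate with a term from H, so an r-ary predicate gives |H|^r atoms:
  B: 730^2 = 532900
Total ground atoms: 532900.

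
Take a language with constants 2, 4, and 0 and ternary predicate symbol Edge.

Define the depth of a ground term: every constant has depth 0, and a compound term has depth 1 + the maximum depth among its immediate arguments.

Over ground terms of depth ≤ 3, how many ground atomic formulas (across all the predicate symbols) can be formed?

First count ground terms of depth ≤ 3.
With no function symbols every ground term is a constant, so there are exactly 3 ground terms at every depth bound.
N_0 = 3
N_1 = 3
N_2 = 3
N_3 = 3
Explicitly: 2, 4, 0.
So |H| = 3.
A ground atom is a predicate applied to a tuple of terms from H, so the count is the sum over predicates of |H|^arity:
  Edge: 3^3 = 27
Total ground atoms: 27.

27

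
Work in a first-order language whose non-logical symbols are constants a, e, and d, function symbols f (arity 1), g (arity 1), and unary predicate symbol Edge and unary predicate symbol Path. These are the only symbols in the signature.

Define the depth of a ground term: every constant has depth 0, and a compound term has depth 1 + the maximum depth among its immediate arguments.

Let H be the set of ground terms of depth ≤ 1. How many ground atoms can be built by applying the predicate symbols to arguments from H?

18

First count ground terms of depth ≤ 1.
If N_k denotes the number of depth-≤k ground terms, the 3 constants give N_0 = 3, and each function symbol of arity r contributes N_{k-1}^r new terms at level k: N_k = 3 + N_{k-1} + N_{k-1}.
N_0 = 3
N_1 = 3 + 3 + 3 = 9
Explicitly: a, e, d, f(a), f(e), f(d), g(a), g(e), g(d).
So |H| = 9.
A ground atom is a predicate applied to a tuple of terms from H, so the count is the sum over predicates of |H|^arity:
  Edge: 9;  Path: 9
Total ground atoms: 9 + 9 = 18.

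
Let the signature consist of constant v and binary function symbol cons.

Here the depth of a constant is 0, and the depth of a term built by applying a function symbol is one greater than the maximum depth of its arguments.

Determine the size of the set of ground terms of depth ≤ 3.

26

Let N_k = |{terms of depth ≤ k}|. Then N_0 = 1 and N_k = 1 + N_{k-1}^2 for k ≥ 1 (one summand per function symbol, arity giving the exponent).
N_0 = 1
N_1 = 1 + 1^2 = 2
N_2 = 1 + 2^2 = 5
N_3 = 1 + 5^2 = 26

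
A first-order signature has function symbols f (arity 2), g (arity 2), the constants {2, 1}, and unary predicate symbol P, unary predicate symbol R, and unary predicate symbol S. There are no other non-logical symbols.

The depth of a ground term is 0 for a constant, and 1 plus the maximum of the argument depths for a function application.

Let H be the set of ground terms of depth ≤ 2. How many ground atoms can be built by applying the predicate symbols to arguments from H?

606

First count ground terms of depth ≤ 2.
Count level by level. With function symbols f/2, g/2, the terms of depth ≤ k are the 2 constants together with each function applied to depth-≤(k−1) tuples, so N_k = 2 + N_{k-1}^2 + N_{k-1}^2.
N_0 = 2
N_1 = 2 + 2^2 + 2^2 = 10
N_2 = 2 + 10^2 + 10^2 = 202
So |H| = 202.
Ground atoms are formed by filling each argument slot of a predicate with a term from H, so an r-ary predicate gives |H|^r atoms:
  P: 202;  R: 202;  S: 202
Total ground atoms: 202 + 202 + 202 = 606.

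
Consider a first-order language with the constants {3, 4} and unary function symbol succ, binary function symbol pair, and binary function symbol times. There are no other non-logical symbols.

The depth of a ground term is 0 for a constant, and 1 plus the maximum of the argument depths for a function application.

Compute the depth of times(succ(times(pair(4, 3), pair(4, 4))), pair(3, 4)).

4

depth(pair(4, 3)) = 1 + max(0, 0) = 1
depth(pair(4, 4)) = 1 + max(0, 0) = 1
depth(times(pair(4, 3), pair(4, 4))) = 1 + max(1, 1) = 2
depth(succ(times(pair(4, 3), pair(4, 4)))) = 1 + depth(times(pair(4, 3), pair(4, 4))) = 1 + 2 = 3
depth(pair(3, 4)) = 1 + max(0, 0) = 1
depth(times(succ(times(pair(4, 3), pair(4, 4))), pair(3, 4))) = 1 + max(3, 1) = 4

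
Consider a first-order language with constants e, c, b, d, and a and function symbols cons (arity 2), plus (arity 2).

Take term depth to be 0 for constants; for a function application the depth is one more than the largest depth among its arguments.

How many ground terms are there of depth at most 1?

55

Count level by level. With function symbols cons/2, plus/2, the terms of depth ≤ k are the 5 constants together with each function applied to depth-≤(k−1) tuples, so N_k = 5 + N_{k-1}^2 + N_{k-1}^2.
N_0 = 5
N_1 = 5 + 5^2 + 5^2 = 55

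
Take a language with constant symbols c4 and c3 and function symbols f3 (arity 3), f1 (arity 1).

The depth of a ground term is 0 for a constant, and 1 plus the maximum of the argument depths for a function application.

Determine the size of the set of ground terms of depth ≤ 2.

1742

Let N_k = |{terms of depth ≤ k}|. Then N_0 = 2 and N_k = 2 + N_{k-1}^3 + N_{k-1} for k ≥ 1 (one summand per function symbol, arity giving the exponent).
N_0 = 2
N_1 = 2 + 2^3 + 2 = 12
N_2 = 2 + 12^3 + 12 = 1742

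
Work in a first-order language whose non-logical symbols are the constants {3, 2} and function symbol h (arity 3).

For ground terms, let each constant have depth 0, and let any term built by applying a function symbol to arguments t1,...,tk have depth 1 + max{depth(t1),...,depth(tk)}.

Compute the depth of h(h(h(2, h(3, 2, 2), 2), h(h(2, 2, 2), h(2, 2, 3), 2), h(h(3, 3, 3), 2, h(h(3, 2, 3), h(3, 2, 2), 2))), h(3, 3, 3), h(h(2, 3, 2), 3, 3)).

depth(h(3, 2, 2)) = 1 + max(0, 0, 0) = 1
depth(h(2, h(3, 2, 2), 2)) = 1 + max(0, 1, 0) = 2
depth(h(2, 2, 2)) = 1 + max(0, 0, 0) = 1
depth(h(2, 2, 3)) = 1 + max(0, 0, 0) = 1
depth(h(h(2, 2, 2), h(2, 2, 3), 2)) = 1 + max(1, 1, 0) = 2
depth(h(3, 3, 3)) = 1 + max(0, 0, 0) = 1
depth(h(3, 2, 3)) = 1 + max(0, 0, 0) = 1
depth(h(h(3, 2, 3), h(3, 2, 2), 2)) = 1 + max(1, 1, 0) = 2
depth(h(h(3, 3, 3), 2, h(h(3, 2, 3), h(3, 2, 2), 2))) = 1 + max(1, 0, 2) = 3
depth(h(h(2, h(3, 2, 2), 2), h(h(2, 2, 2), h(2, 2, 3), 2), h(h(3, 3, 3), 2, h(h(3, 2, 3), h(3, 2, 2), 2)))) = 1 + max(2, 2, 3) = 4
depth(h(2, 3, 2)) = 1 + max(0, 0, 0) = 1
depth(h(h(2, 3, 2), 3, 3)) = 1 + max(1, 0, 0) = 2
depth(h(h(h(2, h(3, 2, 2), 2), h(h(2, 2, 2), h(2, 2, 3), 2), h(h(3, 3, 3), 2, h(h(3, 2, 3), h(3, 2, 2), 2))), h(3, 3, 3), h(h(2, 3, 2), 3, 3))) = 1 + max(4, 1, 2) = 5

5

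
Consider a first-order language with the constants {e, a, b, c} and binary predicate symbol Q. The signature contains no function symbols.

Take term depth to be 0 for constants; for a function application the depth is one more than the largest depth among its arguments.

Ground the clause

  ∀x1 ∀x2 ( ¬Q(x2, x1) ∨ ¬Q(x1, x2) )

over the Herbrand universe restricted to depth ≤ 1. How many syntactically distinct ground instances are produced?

16

Ground terms of depth ≤ 1:
  With no function symbols every ground term is a constant, so there are exactly 4 ground terms at every depth bound.
  N_0 = 4
  N_1 = 4
  Explicitly: e, a, b, c.
So there are 4 ground terms available for substitution.
There are 2 variables to instantiate (x1, x2), each occurring in at least one literal, so different choices give different ground instances.
Number of ground instances = 4^2 = 16.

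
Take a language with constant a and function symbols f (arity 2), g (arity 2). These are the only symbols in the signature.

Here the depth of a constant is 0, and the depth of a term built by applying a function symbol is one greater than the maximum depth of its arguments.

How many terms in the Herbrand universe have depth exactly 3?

Write N_k for the number of ground terms of depth ≤ k. A term of depth ≤ k is either a constant or a function symbol applied to arguments of depth ≤ k−1, so N_k = 1 + N_{k-1}^2 + N_{k-1}^2.
N_0 = 1
N_1 = 1 + 1^2 + 1^2 = 3
N_2 = 1 + 3^2 + 3^2 = 19
N_3 = 1 + 19^2 + 19^2 = 723
Terms of depth exactly 3: N_3 − N_2 = 723 − 19 = 704.

704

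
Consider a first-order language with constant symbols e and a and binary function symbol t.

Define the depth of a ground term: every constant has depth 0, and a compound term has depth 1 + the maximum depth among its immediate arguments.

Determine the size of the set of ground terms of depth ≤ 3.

1446

Let N_k = |{terms of depth ≤ k}|. Then N_0 = 2 and N_k = 2 + N_{k-1}^2 for k ≥ 1 (one summand per function symbol, arity giving the exponent).
N_0 = 2
N_1 = 2 + 2^2 = 6
N_2 = 2 + 6^2 = 38
N_3 = 2 + 38^2 = 1446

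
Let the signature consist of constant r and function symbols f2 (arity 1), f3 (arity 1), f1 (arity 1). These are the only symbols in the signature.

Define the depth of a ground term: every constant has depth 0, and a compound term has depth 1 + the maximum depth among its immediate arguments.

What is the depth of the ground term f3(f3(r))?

2

depth(f3(r)) = 1 + depth(r) = 1 + 0 = 1
depth(f3(f3(r))) = 1 + depth(f3(r)) = 1 + 1 = 2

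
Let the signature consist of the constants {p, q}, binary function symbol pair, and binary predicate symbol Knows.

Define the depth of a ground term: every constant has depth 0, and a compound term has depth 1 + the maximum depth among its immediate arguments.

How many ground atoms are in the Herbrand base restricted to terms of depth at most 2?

1444

First count ground terms of depth ≤ 2.
Count level by level. With function symbols pair/2, the terms of depth ≤ k are the 2 constants together with each function applied to depth-≤(k−1) tuples, so N_k = 2 + N_{k-1}^2.
N_0 = 2
N_1 = 2 + 2^2 = 6
N_2 = 2 + 6^2 = 38
So |H| = 38.
Each predicate of arity r yields |H|^r ground atoms (one per choice of an r-tuple from H):
  Knows: 38^2 = 1444
Total ground atoms: 1444.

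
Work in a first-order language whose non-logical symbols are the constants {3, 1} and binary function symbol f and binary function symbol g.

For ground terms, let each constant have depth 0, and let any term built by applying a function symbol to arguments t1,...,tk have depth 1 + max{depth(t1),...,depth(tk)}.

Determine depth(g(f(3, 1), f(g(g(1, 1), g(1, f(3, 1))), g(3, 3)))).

5

depth(f(3, 1)) = 1 + max(0, 0) = 1
depth(g(1, 1)) = 1 + max(0, 0) = 1
depth(g(1, f(3, 1))) = 1 + max(0, 1) = 2
depth(g(g(1, 1), g(1, f(3, 1)))) = 1 + max(1, 2) = 3
depth(g(3, 3)) = 1 + max(0, 0) = 1
depth(f(g(g(1, 1), g(1, f(3, 1))), g(3, 3))) = 1 + max(3, 1) = 4
depth(g(f(3, 1), f(g(g(1, 1), g(1, f(3, 1))), g(3, 3)))) = 1 + max(1, 4) = 5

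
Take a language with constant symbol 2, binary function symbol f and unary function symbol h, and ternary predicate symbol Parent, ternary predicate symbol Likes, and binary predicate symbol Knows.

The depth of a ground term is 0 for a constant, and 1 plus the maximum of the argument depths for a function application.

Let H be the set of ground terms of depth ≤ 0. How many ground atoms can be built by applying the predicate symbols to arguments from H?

First count ground terms of depth ≤ 0.
Count level by level. With function symbols f/2, h/1, the terms of depth ≤ k are the 1 constant together with each function applied to depth-≤(k−1) tuples, so N_k = 1 + N_{k-1}^2 + N_{k-1}.
N_0 = 1
Explicitly: 2.
So |H| = 1.
For each predicate symbol, the number of ground atoms is |H| raised to its arity; summing:
  Parent: 1^3 = 1;  Likes: 1^3 = 1;  Knows: 1^2 = 1
Total ground atoms: 1 + 1 + 1 = 3.

3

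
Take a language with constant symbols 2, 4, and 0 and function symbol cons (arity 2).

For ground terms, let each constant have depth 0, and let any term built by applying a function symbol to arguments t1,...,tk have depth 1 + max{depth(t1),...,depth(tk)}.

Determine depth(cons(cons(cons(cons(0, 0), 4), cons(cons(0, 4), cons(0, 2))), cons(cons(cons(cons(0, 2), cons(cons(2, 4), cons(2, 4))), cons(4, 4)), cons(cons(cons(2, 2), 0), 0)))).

6

depth(cons(0, 0)) = 1 + max(0, 0) = 1
depth(cons(cons(0, 0), 4)) = 1 + max(1, 0) = 2
depth(cons(0, 4)) = 1 + max(0, 0) = 1
depth(cons(0, 2)) = 1 + max(0, 0) = 1
depth(cons(cons(0, 4), cons(0, 2))) = 1 + max(1, 1) = 2
depth(cons(cons(cons(0, 0), 4), cons(cons(0, 4), cons(0, 2)))) = 1 + max(2, 2) = 3
depth(cons(2, 4)) = 1 + max(0, 0) = 1
depth(cons(cons(2, 4), cons(2, 4))) = 1 + max(1, 1) = 2
depth(cons(cons(0, 2), cons(cons(2, 4), cons(2, 4)))) = 1 + max(1, 2) = 3
depth(cons(4, 4)) = 1 + max(0, 0) = 1
depth(cons(cons(cons(0, 2), cons(cons(2, 4), cons(2, 4))), cons(4, 4))) = 1 + max(3, 1) = 4
depth(cons(2, 2)) = 1 + max(0, 0) = 1
depth(cons(cons(2, 2), 0)) = 1 + max(1, 0) = 2
depth(cons(cons(cons(2, 2), 0), 0)) = 1 + max(2, 0) = 3
depth(cons(cons(cons(cons(0, 2), cons(cons(2, 4), cons(2, 4))), cons(4, 4)), cons(cons(cons(2, 2), 0), 0))) = 1 + max(4, 3) = 5
depth(cons(cons(cons(cons(0, 0), 4), cons(cons(0, 4), cons(0, 2))), cons(cons(cons(cons(0, 2), cons(cons(2, 4), cons(2, 4))), cons(4, 4)), cons(cons(cons(2, 2), 0), 0)))) = 1 + max(3, 5) = 6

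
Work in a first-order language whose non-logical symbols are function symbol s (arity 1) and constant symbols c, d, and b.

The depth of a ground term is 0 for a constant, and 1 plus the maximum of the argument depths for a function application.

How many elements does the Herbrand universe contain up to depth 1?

6

Count level by level. With function symbols s/1, the terms of depth ≤ k are the 3 constants together with each function applied to depth-≤(k−1) tuples, so N_k = 3 + N_{k-1}.
N_0 = 3
N_1 = 3 + 3 = 6
Explicitly: c, d, b, s(c), s(d), s(b).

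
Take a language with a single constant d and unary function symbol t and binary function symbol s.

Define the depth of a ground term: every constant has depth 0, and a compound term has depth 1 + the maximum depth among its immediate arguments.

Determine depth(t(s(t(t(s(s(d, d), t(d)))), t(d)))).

depth(s(d, d)) = 1 + max(0, 0) = 1
depth(t(d)) = 1 + depth(d) = 1 + 0 = 1
depth(s(s(d, d), t(d))) = 1 + max(1, 1) = 2
depth(t(s(s(d, d), t(d)))) = 1 + depth(s(s(d, d), t(d))) = 1 + 2 = 3
depth(t(t(s(s(d, d), t(d))))) = 1 + depth(t(s(s(d, d), t(d)))) = 1 + 3 = 4
depth(s(t(t(s(s(d, d), t(d)))), t(d))) = 1 + max(4, 1) = 5
depth(t(s(t(t(s(s(d, d), t(d)))), t(d)))) = 1 + depth(s(t(t(s(s(d, d), t(d)))), t(d))) = 1 + 5 = 6

6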